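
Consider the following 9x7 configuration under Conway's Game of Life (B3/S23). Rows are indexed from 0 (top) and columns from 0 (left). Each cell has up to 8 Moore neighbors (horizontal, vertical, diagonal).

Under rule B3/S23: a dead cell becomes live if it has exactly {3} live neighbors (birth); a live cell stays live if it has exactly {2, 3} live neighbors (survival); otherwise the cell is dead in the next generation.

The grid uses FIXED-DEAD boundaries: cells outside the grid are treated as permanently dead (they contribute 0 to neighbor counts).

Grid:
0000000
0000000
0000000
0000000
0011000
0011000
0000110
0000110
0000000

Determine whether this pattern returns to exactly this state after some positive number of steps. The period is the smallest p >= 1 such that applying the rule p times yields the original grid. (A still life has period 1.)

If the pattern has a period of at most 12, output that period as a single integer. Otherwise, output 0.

Simulating and comparing each generation to the original:
Gen 0 (original, given above): 8 live cells
Gen 1: 6 live cells, differs from original
Gen 2: 8 live cells, MATCHES original -> period = 2

Answer: 2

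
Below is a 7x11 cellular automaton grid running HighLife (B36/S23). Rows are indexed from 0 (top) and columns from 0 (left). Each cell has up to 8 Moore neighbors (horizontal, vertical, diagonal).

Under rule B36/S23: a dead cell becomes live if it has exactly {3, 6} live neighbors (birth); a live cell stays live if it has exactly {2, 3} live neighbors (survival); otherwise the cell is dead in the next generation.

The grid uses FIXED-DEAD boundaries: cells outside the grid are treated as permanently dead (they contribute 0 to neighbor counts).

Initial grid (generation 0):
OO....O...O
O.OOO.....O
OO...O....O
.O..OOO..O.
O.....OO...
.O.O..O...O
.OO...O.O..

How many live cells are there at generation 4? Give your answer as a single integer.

Simulating step by step:
Generation 0 (given above): 29 live cells
Generation 1: 30 live cells
OOOO.......
.OOOOO...OO
O.....O..OO
.O..O..O...
OOO.O..O...
OO...OO....
.OO....O...
Generation 2: 28 live cells
O..........
....OO...OO
O.....O.OOO
..OO.OOOO..
..OOO..O...
...O.OOO...
OOO...O....
Generation 3: 15 live cells
...........
.....O..O.O
...O......O
.OO..O.....
...........
.....O.O...
.OO..OOO...
Generation 4: 10 live cells
...........
.........O.
..O.O....O.
..O........
......O....
.....O.O...
.....O.O...
Population at generation 4: 10

Answer: 10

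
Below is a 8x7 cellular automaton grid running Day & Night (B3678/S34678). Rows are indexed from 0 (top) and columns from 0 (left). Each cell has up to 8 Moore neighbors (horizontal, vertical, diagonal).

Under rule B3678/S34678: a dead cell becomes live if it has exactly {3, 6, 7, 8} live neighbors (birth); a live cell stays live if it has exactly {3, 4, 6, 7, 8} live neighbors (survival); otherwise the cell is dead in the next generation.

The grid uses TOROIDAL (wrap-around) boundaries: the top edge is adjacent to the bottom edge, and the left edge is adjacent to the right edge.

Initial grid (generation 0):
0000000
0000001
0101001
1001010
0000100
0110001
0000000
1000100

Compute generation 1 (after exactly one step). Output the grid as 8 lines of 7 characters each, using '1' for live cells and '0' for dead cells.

Simulating step by step:
Generation 0 (given above): 13 live cells
Generation 1: 15 live cells
(generation 1 grid is the final answer)

Answer: 0000000
1000000
0010111
0010001
1111011
0000000
1100000
0000000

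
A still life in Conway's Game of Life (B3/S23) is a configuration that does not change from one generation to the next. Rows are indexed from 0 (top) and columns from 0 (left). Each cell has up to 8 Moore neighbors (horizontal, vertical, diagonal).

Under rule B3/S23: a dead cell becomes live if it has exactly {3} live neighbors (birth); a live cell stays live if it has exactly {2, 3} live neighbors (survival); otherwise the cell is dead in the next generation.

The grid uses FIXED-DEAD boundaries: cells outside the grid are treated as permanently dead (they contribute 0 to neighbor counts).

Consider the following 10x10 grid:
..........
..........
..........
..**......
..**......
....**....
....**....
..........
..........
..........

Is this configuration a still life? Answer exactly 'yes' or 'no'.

Answer: no

Derivation:
Compute generation 1 and compare to generation 0 (given above):
Generation 1:
..........
..........
..........
..**......
..*.......
.....*....
....**....
..........
..........
..........
Cell (4,3) differs: gen0=1 vs gen1=0 -> NOT a still life.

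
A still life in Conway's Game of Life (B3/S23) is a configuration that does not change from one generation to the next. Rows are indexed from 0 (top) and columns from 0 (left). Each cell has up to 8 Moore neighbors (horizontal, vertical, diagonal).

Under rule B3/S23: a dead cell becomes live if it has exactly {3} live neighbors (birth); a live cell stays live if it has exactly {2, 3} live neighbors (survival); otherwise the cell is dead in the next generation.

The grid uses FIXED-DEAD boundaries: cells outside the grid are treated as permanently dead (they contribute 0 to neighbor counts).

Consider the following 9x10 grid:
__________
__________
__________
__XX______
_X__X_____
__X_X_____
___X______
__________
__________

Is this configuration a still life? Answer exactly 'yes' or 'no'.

Compute generation 1 and compare to generation 0 (given above):
Generation 1:
__________
__________
__________
__XX______
_X__X_____
__X_X_____
___X______
__________
__________
The grids are IDENTICAL -> still life.

Answer: yes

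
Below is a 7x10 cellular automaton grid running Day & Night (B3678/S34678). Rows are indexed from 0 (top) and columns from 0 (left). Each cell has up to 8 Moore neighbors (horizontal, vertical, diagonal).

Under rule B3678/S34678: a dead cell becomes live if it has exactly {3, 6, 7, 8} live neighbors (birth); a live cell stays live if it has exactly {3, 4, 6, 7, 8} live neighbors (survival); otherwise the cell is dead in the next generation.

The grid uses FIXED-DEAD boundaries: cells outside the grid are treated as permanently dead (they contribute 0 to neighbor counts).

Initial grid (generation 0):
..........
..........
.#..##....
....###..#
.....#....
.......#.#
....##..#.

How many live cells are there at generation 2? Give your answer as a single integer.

Simulating step by step:
Generation 0 (given above): 13 live cells
Generation 1: 12 live cells
..........
..........
....###...
....#.#...
....##..#.
....###.#.
..........
Generation 2: 14 live cells
..........
.....#....
.....#....
...#####..
...###....
....##.#..
.....#....
Population at generation 2: 14

Answer: 14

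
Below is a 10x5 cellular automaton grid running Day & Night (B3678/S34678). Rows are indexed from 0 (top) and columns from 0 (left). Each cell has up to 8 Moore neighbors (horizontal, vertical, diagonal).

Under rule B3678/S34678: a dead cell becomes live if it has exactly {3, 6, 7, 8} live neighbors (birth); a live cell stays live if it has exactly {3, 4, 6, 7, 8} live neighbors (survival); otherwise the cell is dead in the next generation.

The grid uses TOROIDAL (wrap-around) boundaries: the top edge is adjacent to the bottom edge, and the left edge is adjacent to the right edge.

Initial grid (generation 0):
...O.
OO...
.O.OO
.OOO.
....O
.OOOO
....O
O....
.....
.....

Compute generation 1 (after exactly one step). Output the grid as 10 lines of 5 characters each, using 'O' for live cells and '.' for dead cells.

Simulating step by step:
Generation 0 (given above): 16 live cells
Generation 1: 16 live cells
(generation 1 grid is the final answer)

Answer: .....
O..O.
.OOOO
..OO.
..OOO
...OO
.OO.O
.....
.....
.....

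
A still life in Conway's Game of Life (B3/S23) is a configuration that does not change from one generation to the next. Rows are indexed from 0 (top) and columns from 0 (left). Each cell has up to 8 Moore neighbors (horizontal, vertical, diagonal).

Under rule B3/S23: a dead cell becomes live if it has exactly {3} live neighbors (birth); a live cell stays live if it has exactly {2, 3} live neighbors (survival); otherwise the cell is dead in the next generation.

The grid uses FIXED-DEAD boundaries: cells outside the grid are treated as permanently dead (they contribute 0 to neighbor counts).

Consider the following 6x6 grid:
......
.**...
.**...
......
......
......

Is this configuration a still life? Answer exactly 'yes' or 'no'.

Answer: yes

Derivation:
Compute generation 1 and compare to generation 0 (given above):
Generation 1:
......
.**...
.**...
......
......
......
The grids are IDENTICAL -> still life.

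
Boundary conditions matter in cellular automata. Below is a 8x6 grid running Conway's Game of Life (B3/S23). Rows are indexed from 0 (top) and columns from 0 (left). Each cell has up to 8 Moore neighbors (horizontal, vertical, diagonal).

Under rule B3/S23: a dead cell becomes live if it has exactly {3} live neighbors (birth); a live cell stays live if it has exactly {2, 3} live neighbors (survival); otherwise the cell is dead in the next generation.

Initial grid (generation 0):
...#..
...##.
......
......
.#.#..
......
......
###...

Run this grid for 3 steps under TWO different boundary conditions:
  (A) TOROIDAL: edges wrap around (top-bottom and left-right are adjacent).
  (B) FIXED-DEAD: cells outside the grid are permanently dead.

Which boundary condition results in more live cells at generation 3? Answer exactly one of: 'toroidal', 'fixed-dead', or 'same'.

Under TOROIDAL boundary, generation 3:
##..##
..###.
...#..
......
......
......
###...
#..#..
Population = 13

Under FIXED-DEAD boundary, generation 3:
...##.
...##.
......
......
......
......
......
......
Population = 4

Comparison: toroidal=13, fixed-dead=4 -> toroidal

Answer: toroidal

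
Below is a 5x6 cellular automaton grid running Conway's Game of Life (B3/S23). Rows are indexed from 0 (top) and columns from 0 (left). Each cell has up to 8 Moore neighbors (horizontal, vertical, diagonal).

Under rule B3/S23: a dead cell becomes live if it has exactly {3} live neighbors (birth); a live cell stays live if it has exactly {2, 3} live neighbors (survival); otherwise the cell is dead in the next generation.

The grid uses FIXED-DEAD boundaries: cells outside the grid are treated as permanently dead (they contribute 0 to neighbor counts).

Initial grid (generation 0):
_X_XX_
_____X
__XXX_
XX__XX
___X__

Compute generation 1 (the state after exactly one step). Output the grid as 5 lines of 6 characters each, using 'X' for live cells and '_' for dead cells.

Simulating step by step:
Generation 0 (given above): 12 live cells
Generation 1: 8 live cells
(generation 1 grid is the final answer)

Answer: ____X_
_____X
_XXX__
_X___X
____X_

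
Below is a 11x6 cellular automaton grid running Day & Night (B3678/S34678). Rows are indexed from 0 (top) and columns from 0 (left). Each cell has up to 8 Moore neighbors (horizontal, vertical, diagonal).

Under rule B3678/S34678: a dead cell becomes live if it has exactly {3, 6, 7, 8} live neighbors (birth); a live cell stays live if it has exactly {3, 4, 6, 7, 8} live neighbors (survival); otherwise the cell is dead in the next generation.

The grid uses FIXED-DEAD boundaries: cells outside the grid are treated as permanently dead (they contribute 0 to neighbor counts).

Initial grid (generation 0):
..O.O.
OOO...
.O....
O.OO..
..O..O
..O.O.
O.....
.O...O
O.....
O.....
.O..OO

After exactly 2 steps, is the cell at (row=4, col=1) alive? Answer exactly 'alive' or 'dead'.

Answer: alive

Derivation:
Simulating step by step:
Generation 0 (given above): 21 live cells
Generation 1: 14 live cells
...O..
.OOO..
...O..
..O...
..O.O.
.O.O..
.O....
O.....
.O....
.O....
......
Generation 2: 11 live cells
......
..OOO.
.O.O..
......
.OO...
......
O.O...
.O....
O.....
......
......

Cell (4,1) at generation 2: 1 -> alive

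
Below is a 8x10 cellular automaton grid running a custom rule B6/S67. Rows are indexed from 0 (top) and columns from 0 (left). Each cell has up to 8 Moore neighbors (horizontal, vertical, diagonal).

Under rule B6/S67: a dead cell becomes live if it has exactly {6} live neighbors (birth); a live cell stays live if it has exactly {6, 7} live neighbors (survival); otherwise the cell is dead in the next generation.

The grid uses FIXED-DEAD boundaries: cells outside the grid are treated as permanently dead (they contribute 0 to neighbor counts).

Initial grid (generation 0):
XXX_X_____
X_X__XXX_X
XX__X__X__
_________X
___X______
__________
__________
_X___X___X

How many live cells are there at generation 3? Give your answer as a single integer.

Simulating step by step:
Generation 0 (given above): 19 live cells
Generation 1: 0 live cells
__________
__________
__________
__________
__________
__________
__________
__________
Generation 2: 0 live cells
__________
__________
__________
__________
__________
__________
__________
__________
Generation 3: 0 live cells
__________
__________
__________
__________
__________
__________
__________
__________
Population at generation 3: 0

Answer: 0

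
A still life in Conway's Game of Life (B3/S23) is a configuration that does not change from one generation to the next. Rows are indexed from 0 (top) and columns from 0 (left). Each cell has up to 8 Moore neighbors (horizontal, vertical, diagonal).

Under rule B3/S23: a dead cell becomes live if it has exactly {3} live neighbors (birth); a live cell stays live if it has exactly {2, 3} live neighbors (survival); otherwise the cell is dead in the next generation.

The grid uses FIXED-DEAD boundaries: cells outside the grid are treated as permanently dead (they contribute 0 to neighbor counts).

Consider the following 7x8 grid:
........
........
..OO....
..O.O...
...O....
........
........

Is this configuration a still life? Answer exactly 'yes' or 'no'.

Answer: yes

Derivation:
Compute generation 1 and compare to generation 0 (given above):
Generation 1:
........
........
..OO....
..O.O...
...O....
........
........
The grids are IDENTICAL -> still life.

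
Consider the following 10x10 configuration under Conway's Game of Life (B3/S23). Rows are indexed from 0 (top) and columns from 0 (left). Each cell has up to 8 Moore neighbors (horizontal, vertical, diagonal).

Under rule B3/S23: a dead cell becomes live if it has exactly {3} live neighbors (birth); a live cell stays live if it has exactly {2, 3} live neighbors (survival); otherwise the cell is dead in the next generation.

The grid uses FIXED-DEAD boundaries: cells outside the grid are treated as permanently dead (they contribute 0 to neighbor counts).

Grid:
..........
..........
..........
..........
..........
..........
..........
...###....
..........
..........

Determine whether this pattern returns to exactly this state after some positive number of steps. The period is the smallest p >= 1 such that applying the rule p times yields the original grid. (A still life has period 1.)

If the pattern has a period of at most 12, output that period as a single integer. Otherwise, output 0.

Answer: 2

Derivation:
Simulating and comparing each generation to the original:
Gen 0 (original, given above): 3 live cells
Gen 1: 3 live cells, differs from original
Gen 2: 3 live cells, MATCHES original -> period = 2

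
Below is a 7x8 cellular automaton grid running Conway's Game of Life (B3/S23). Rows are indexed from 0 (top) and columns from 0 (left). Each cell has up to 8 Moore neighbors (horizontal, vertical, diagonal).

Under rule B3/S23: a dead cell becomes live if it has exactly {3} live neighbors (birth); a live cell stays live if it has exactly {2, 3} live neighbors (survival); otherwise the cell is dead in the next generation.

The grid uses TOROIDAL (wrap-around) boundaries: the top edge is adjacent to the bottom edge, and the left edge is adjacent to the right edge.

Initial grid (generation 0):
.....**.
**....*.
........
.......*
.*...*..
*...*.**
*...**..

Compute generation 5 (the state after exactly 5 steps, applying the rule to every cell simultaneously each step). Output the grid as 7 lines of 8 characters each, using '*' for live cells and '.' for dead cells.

Answer: ....*.**
....**..
....**..
........
........
........
........

Derivation:
Simulating step by step:
Generation 0 (given above): 15 live cells
Generation 1: 17 live cells
**..*.*.
.....***
*......*
........
.....*..
**..*.**
*...*...
Generation 2: 20 live cells
**..*.*.
.*...*..
*......*
........
*....***
**..*.**
...**.*.
Generation 3: 20 live cells
*****.**
.*...**.
*.......
........
.*...*..
.*.**...
..***.*.
Generation 4: 9 live cells
*.......
...****.
........
........
..*.*...
.*......
......*.
Generation 5: 7 live cells
(generation 5 grid is the final answer)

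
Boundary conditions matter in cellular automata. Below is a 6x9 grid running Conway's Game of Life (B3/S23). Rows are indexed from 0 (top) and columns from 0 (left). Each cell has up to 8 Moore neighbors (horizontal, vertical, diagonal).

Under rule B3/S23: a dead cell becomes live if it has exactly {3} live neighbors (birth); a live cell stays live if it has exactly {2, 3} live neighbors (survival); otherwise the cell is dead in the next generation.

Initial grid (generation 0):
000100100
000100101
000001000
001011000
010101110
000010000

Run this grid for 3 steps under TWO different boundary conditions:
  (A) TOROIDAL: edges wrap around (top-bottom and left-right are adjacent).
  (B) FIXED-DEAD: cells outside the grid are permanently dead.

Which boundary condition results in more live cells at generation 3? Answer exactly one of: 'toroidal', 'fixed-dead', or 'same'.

Answer: fixed-dead

Derivation:
Under TOROIDAL boundary, generation 3:
000000111
001100110
000000010
001000100
000000100
000000011
Population = 13

Under FIXED-DEAD boundary, generation 3:
000000100
000110011
000111010
001101110
000100010
000111100
Population = 20

Comparison: toroidal=13, fixed-dead=20 -> fixed-dead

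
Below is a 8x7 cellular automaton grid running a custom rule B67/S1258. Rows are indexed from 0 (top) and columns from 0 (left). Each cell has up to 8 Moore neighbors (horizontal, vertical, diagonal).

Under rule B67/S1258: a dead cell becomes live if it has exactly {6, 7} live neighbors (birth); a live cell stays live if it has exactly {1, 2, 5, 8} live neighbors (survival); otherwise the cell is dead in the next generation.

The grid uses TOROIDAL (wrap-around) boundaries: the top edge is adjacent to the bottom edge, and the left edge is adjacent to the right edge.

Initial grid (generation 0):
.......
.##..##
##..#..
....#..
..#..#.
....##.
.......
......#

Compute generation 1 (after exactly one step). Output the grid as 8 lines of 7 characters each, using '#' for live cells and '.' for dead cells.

Simulating step by step:
Generation 0 (given above): 13 live cells
Generation 1: 7 live cells
(generation 1 grid is the final answer)

Answer: .......
..#..##
....#..
....#..
.......
....##.
.......
.......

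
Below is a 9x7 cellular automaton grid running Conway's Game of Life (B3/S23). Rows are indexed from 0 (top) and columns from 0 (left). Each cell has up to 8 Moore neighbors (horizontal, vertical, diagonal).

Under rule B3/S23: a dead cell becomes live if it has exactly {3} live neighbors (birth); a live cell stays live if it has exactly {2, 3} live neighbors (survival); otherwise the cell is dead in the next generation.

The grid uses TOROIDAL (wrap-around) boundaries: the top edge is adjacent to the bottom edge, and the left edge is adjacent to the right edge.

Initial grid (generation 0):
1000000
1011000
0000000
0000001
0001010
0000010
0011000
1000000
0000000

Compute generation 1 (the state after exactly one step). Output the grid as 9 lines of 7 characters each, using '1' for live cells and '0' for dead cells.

Answer: 0100000
0100000
0000000
0000000
0000111
0011000
0000000
0000000
0000000

Derivation:
Simulating step by step:
Generation 0 (given above): 11 live cells
Generation 1: 7 live cells
(generation 1 grid is the final answer)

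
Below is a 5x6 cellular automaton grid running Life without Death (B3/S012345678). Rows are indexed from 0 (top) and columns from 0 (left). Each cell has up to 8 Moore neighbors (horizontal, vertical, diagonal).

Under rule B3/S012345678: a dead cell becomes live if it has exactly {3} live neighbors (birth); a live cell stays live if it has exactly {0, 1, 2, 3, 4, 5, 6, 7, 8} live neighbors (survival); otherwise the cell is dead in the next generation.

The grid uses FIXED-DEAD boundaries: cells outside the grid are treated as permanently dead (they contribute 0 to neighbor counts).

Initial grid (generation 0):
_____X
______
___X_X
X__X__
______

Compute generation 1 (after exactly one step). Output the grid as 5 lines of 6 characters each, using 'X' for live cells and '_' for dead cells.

Answer: _____X
____X_
___XXX
X__XX_
______

Derivation:
Simulating step by step:
Generation 0 (given above): 5 live cells
Generation 1: 8 live cells
(generation 1 grid is the final answer)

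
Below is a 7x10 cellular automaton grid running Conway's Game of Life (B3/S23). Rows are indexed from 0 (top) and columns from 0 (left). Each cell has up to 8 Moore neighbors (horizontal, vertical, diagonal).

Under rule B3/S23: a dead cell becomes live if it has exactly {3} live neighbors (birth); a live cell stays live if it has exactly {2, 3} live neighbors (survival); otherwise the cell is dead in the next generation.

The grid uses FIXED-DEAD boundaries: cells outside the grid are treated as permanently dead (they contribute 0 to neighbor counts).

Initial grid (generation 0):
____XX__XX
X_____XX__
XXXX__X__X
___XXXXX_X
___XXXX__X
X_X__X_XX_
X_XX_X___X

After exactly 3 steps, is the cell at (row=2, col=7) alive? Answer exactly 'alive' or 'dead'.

Simulating step by step:
Generation 0 (given above): 34 live cells
Generation 1: 29 live cells
_____XXXX_
X_XXX_XX_X
XXXX______
_X_____X_X
__X______X
__X____XXX
__XXX_X_X_
Generation 2: 25 live cells
___XXX__X_
X___X_____
X___X_XX__
X__X____X_
_XX____X_X
_XX____X_X
__XX____XX
Generation 3: 27 live cells
___XXX____
______XX__
XX_XXX_X__
X_XX__X_X_
X__X___X_X
_______X_X
_XXX____XX

Cell (2,7) at generation 3: 1 -> alive

Answer: alive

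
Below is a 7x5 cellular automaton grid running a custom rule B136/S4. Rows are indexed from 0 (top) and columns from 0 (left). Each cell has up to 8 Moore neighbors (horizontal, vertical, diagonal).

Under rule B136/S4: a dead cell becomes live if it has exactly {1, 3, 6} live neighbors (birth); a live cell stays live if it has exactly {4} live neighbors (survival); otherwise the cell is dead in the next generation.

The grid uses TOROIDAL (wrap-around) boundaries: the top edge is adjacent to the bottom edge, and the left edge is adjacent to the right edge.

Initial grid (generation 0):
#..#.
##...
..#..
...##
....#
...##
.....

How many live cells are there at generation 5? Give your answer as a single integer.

Answer: 14

Derivation:
Simulating step by step:
Generation 0 (given above): 10 live cells
Generation 1: 14 live cells
.#..#
..#.#
##.##
.#...
#...#
..#..
.#.#.
Generation 2: 12 live cells
.....
#...#
#....
#.##.
.#...
##.##
#....
Generation 3: 10 live cells
#..##
...#.
...#.
....#
.#...
#.#..
.#...
Generation 4: 11 live cells
..#..
.##..
#...#
.#...
#....
...##
..##.
Generation 5: 14 live cells
#.#.#
#..#.
..#..
..###
....#
..#..
#..##
Population at generation 5: 14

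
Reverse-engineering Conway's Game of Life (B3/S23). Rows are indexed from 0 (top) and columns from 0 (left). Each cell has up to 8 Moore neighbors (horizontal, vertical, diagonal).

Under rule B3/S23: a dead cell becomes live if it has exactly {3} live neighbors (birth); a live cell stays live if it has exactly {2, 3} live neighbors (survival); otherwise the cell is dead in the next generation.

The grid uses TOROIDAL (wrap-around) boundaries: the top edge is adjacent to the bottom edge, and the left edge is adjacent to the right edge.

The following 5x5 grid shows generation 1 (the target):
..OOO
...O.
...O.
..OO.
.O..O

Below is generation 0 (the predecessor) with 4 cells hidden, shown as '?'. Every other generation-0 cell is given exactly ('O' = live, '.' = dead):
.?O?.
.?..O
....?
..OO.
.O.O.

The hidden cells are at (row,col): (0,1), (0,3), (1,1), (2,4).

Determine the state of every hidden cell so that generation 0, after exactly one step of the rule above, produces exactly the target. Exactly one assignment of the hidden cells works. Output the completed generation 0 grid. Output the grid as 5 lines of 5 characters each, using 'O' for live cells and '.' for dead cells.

Answer: ..OO.
....O
.....
..OO.
.O.O.

Derivation:
Hidden generation-0 cells (in order): (0,1), (0,3), (1,1), (2,4).
A hidden cell only influences target cells in its own 3x3 neighborhood. Try each of the 2^4 = 16 assignments, step the completed generation 0 forward once under B3/S23, and compare with the target:
  (0,1)=. (0,3)=. (1,1)=. (2,4)=. -> step gives (0,4)='.' but target has 'O' -> reject
  (0,1)=. (0,3)=. (1,1)=. (2,4)=O -> step gives (0,4)='.' but target has 'O' -> reject
  (0,1)=. (0,3)=. (1,1)=O (2,4)=. -> step gives (0,0)='O' but target has '.' -> reject
  (0,1)=. (0,3)=. (1,1)=O (2,4)=O -> step gives (0,0)='O' but target has '.' -> reject
  (0,1)=. (0,3)=O (1,1)=. (2,4)=. -> step reproduces the target at every cell -> ACCEPT
  (0,1)=. (0,3)=O (1,1)=. (2,4)=O -> step gives (1,3)='.' but target has 'O' -> reject
  (0,1)=. (0,3)=O (1,1)=O (2,4)=. -> step gives (0,0)='O' but target has '.' -> reject
  (0,1)=. (0,3)=O (1,1)=O (2,4)=O -> step gives (0,0)='O' but target has '.' -> reject
  (0,1)=O (0,3)=. (1,1)=. (2,4)=. -> step gives (0,0)='O' but target has '.' -> reject
  (0,1)=O (0,3)=. (1,1)=. (2,4)=O -> step gives (0,0)='O' but target has '.' -> reject
  (0,1)=O (0,3)=. (1,1)=O (2,4)=. -> step gives (0,1)='O' but target has '.' -> reject
  (0,1)=O (0,3)=. (1,1)=O (2,4)=O -> step gives (0,1)='O' but target has '.' -> reject
  (0,1)=O (0,3)=O (1,1)=. (2,4)=. -> step gives (0,0)='O' but target has '.' -> reject
  (0,1)=O (0,3)=O (1,1)=. (2,4)=O -> step gives (0,0)='O' but target has '.' -> reject
  (0,1)=O (0,3)=O (1,1)=O (2,4)=. -> step gives (0,1)='O' but target has '.' -> reject
  (0,1)=O (0,3)=O (1,1)=O (2,4)=O -> step gives (0,1)='O' but target has '.' -> reject
Unique solution: (0,1)=dead, (0,3)=live, (1,1)=dead, (2,4)=dead.
Check: live-neighbor counts of every cell in the completed generation 0:
22333
11231
11232
12322
12643
Applying B3/S23 to generation 0 with these counts gives:
..OOO
...O.
...O.
..OO.
.O..O
which matches the target exactly.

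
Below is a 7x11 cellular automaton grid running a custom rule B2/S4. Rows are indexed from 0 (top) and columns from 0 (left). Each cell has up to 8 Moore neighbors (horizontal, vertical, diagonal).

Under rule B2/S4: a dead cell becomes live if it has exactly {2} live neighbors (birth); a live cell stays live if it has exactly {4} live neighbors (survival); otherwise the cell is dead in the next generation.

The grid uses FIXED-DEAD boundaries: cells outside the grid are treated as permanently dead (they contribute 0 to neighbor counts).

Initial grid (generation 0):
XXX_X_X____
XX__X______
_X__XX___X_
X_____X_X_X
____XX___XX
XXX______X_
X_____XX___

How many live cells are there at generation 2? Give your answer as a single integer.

Answer: 23

Derivation:
Simulating step by step:
Generation 0 (given above): 27 live cells
Generation 1: 22 live cells
_X_________
X_____X____
__XX__XXX_X
_X_X___X___
__XX__XX_X_
___XX__X___
__X_____X__
Generation 2: 23 live cells
X__________
___X_X__XX_
X___XX_X_X_
___X_X____X
_XXX_X_____
_X_X_X___X_
____X__X___
Population at generation 2: 23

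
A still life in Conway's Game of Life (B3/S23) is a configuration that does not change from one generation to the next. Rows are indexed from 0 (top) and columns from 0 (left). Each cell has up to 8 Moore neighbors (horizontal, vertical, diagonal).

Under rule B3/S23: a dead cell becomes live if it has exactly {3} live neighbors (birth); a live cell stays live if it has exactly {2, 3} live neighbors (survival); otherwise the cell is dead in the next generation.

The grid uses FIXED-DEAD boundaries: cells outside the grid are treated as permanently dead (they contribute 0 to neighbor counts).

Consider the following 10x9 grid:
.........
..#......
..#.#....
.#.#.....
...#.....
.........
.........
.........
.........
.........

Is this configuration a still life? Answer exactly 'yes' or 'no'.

Compute generation 1 and compare to generation 0 (given above):
Generation 1:
.........
...#.....
.##......
...##....
..#......
.........
.........
.........
.........
.........
Cell (1,2) differs: gen0=1 vs gen1=0 -> NOT a still life.

Answer: no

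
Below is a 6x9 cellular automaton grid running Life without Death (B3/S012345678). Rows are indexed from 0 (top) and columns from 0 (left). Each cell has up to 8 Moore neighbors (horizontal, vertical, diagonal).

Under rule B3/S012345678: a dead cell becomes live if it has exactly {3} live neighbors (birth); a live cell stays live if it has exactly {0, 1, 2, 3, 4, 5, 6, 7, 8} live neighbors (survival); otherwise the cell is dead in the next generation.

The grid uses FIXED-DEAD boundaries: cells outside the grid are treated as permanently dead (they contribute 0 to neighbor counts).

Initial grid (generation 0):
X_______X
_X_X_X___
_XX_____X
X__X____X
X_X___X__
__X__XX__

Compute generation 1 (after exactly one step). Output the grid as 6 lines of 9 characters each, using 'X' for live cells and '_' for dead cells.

Simulating step by step:
Generation 0 (given above): 17 live cells
Generation 1: 26 live cells
(generation 1 grid is the final answer)

Answer: X_______X
XX_X_X___
XXXXX___X
X__X___XX
X_XX_XXX_
_XX__XX__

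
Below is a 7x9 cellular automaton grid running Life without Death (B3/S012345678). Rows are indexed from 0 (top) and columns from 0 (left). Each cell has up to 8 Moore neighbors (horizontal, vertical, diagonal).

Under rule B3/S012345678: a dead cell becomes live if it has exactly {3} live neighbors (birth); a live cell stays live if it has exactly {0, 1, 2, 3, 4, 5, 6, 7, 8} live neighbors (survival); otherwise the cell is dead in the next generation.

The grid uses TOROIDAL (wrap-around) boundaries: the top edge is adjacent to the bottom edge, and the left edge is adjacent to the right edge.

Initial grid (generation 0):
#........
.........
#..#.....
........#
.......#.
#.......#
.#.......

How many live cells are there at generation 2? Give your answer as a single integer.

Answer: 13

Derivation:
Simulating step by step:
Generation 0 (given above): 8 live cells
Generation 1: 10 live cells
#........
.........
#..#.....
........#
#......#.
#.......#
.#......#
Generation 2: 13 live cells
#........
.........
#..#.....
#.......#
#......#.
##.....##
.#......#
Population at generation 2: 13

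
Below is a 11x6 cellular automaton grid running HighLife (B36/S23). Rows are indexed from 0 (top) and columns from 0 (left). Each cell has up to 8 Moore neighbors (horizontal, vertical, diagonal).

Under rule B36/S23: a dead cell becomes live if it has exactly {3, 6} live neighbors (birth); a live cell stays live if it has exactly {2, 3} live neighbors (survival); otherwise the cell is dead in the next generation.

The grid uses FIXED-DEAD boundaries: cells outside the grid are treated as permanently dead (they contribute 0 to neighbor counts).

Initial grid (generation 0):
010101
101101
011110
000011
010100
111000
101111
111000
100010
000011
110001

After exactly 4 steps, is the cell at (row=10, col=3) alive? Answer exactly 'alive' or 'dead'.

Answer: alive

Derivation:
Simulating step by step:
Generation 0 (given above): 33 live cells
Generation 1: 27 live cells
010100
100011
010000
010001
110110
100000
000010
101001
100111
110011
000011
Generation 2: 29 live cells
000010
111010
110011
010010
111010
110110
010000
010001
101100
110000
000011
Generation 3: 23 live cells
010100
101010
000011
000010
000011
000110
010010
110000
101000
111110
000000
Generation 4: 25 live cells
011100
011011
000011
000100
000001
000100
111110
101000
000000
101100
011100

Cell (10,3) at generation 4: 1 -> alive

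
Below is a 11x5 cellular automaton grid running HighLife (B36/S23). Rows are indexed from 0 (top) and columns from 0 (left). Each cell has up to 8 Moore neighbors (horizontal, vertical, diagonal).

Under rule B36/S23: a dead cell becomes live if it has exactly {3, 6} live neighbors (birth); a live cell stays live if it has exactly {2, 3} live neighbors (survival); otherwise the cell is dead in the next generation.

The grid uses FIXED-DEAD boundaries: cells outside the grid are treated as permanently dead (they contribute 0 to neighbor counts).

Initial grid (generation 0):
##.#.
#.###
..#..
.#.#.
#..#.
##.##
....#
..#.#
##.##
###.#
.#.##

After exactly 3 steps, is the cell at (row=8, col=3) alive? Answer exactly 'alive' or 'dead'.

Simulating step by step:
Generation 0 (given above): 30 live cells
Generation 1: 29 live cells
##.##
#...#
....#
.#.#.
#..#.
#####
.##.#
.##.#
#...#
...#.
##.##
Generation 2: 30 live cells
##.##
##..#
...##
..###
#.#..
#...#
....#
#.#.#
.##.#
####.
..###
Generation 3: 23 live cells
#####
##...
.#...
.##.#
..#.#
.#.#.
.#..#
..#.#
...##
#....
....#

Cell (8,3) at generation 3: 1 -> alive

Answer: alive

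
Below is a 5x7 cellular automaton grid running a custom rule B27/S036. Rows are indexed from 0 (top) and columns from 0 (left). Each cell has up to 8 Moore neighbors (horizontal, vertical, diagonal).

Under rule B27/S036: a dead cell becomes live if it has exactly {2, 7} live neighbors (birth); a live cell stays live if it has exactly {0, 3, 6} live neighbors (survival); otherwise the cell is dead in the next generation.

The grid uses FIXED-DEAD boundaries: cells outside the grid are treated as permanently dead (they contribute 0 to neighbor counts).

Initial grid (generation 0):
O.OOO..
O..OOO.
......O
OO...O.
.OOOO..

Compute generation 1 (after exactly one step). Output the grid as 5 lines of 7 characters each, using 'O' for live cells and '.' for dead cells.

Simulating step by step:
Generation 0 (given above): 16 live cells
Generation 1: 9 live cells
(generation 1 grid is the final answer)

Answer: .......
.....OO
..OO...
.O....O
.OO..O.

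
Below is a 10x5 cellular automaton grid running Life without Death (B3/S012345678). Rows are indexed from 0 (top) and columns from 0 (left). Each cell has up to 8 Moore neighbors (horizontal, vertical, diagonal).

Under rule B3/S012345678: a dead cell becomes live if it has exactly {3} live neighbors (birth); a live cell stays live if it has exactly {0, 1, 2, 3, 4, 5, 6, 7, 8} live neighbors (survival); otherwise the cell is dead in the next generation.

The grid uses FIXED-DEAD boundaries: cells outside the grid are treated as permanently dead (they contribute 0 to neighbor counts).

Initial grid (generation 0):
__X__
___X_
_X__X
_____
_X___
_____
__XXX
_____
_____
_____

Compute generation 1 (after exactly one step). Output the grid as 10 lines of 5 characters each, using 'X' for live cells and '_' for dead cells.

Answer: __X__
__XX_
_X__X
_____
_X___
__XX_
__XXX
___X_
_____
_____

Derivation:
Simulating step by step:
Generation 0 (given above): 8 live cells
Generation 1: 12 live cells
(generation 1 grid is the final answer)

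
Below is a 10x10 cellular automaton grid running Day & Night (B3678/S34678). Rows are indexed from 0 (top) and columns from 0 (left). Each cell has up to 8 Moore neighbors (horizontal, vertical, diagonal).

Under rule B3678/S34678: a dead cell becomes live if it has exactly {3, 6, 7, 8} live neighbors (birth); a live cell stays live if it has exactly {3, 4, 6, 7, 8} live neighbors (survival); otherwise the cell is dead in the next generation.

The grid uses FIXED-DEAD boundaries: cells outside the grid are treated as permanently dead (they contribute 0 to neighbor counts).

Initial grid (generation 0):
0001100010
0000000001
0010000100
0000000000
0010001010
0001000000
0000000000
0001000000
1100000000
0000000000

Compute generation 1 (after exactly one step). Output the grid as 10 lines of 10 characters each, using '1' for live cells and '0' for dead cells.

Answer: 0000000000
0001000010
0000000000
0000000100
0000000000
0000000000
0000000000
0000000000
0000000000
0000000000

Derivation:
Simulating step by step:
Generation 0 (given above): 13 live cells
Generation 1: 3 live cells
(generation 1 grid is the final answer)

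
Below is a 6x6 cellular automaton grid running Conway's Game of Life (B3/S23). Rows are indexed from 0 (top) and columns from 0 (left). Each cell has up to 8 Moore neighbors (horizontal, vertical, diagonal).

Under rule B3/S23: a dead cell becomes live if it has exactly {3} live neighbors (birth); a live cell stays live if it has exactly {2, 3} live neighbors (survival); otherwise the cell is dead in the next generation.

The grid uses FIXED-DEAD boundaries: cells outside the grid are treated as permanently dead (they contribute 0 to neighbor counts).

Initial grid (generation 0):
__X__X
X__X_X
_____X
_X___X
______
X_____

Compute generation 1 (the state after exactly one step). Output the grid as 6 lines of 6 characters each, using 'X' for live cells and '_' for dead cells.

Answer: ____X_
_____X
_____X
______
______
______

Derivation:
Simulating step by step:
Generation 0 (given above): 9 live cells
Generation 1: 3 live cells
(generation 1 grid is the final answer)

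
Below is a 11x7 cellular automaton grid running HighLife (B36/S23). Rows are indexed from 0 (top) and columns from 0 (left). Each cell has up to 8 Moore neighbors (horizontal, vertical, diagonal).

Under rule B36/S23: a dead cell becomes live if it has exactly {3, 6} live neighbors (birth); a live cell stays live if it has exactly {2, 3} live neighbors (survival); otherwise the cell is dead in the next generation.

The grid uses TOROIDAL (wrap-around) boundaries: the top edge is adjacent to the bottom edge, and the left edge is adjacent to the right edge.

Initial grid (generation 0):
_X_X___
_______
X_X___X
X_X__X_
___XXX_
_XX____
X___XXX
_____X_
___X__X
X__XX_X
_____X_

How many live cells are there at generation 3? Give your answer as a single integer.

Answer: 27

Derivation:
Simulating step by step:
Generation 0 (given above): 25 live cells
Generation 1: 33 live cells
_______
XXX____
X_____X
X_X__X_
___XXXX
XXX____
XX__XXX
X______
X__X__X
X__XX_X
X_XX_XX
Generation 2: 29 live cells
___X___
XX____X
_XX____
XX_X__X
___XXX_
__X__XX
__X__X_
____X_X
_X_XXX_
_______
XXXX_X_
Generation 3: 27 live cells
___XX__
XX_____
_______
XX_X_XX
_X_X___
__X___X
___XX__
__X___X
___XXX_
X____XX
_XXXX__
Population at generation 3: 27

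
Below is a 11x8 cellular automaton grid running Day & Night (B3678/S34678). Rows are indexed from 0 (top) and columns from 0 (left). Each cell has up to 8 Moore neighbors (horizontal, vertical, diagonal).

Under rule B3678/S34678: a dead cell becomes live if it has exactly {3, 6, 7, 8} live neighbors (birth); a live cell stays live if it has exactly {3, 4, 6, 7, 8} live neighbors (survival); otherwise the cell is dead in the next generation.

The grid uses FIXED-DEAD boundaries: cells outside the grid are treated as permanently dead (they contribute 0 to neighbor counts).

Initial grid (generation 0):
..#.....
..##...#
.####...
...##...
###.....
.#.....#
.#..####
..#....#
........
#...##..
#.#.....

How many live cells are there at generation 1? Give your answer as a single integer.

Answer: 18

Derivation:
Simulating step by step:
Generation 0 (given above): 27 live cells
Generation 1: 18 live cells
...#....
....#...
...##...
#.#.#...
.###....
.#...#..
..#...##
.....#..
........
.#......
.#......
Population at generation 1: 18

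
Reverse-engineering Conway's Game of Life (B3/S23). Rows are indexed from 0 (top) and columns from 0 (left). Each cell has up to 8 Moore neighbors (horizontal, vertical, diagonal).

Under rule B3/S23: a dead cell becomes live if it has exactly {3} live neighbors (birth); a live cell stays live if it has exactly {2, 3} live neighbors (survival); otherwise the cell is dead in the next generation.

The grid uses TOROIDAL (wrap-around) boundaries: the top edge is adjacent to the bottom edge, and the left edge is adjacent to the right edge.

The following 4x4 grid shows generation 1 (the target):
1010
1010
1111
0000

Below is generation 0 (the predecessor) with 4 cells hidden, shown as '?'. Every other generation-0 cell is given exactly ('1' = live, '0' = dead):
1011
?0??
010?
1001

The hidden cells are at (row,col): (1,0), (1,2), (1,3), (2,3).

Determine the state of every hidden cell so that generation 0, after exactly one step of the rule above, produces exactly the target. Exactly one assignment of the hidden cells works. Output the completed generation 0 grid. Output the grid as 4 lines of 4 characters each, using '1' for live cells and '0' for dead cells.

Hidden generation-0 cells (in order): (1,0), (1,2), (1,3), (2,3).
A hidden cell only influences target cells in its own 3x3 neighborhood. Try each of the 2^4 = 16 assignments, step the completed generation 0 forward once under B3/S23, and compare with the target:
  (1,0)=0 (1,2)=0 (1,3)=0 (2,3)=0 -> step gives (0,1)='1' but target has '0' -> reject
  (1,0)=0 (1,2)=0 (1,3)=0 (2,3)=1 -> step gives (0,1)='1' but target has '0' -> reject
  (1,0)=0 (1,2)=0 (1,3)=1 (2,3)=0 -> step gives (0,0)='0' but target has '1' -> reject
  (1,0)=0 (1,2)=0 (1,3)=1 (2,3)=1 -> step gives (0,0)='0' but target has '1' -> reject
  (1,0)=0 (1,2)=1 (1,3)=0 (2,3)=0 -> step reproduces the target at every cell -> ACCEPT
  (1,0)=0 (1,2)=1 (1,3)=0 (2,3)=1 -> step gives (1,0)='0' but target has '1' -> reject
  (1,0)=0 (1,2)=1 (1,3)=1 (2,3)=0 -> step gives (0,0)='0' but target has '1' -> reject
  (1,0)=0 (1,2)=1 (1,3)=1 (2,3)=1 -> step gives (0,0)='0' but target has '1' -> reject
  (1,0)=1 (1,2)=0 (1,3)=0 (2,3)=0 -> step gives (0,0)='0' but target has '1' -> reject
  (1,0)=1 (1,2)=0 (1,3)=0 (2,3)=1 -> step gives (0,0)='0' but target has '1' -> reject
  (1,0)=1 (1,2)=0 (1,3)=1 (2,3)=0 -> step gives (0,0)='0' but target has '1' -> reject
  (1,0)=1 (1,2)=0 (1,3)=1 (2,3)=1 -> step gives (0,0)='0' but target has '1' -> reject
  (1,0)=1 (1,2)=1 (1,3)=0 (2,3)=0 -> step gives (0,0)='0' but target has '1' -> reject
  (1,0)=1 (1,2)=1 (1,3)=0 (2,3)=1 -> step gives (0,0)='0' but target has '1' -> reject
  (1,0)=1 (1,2)=1 (1,3)=1 (2,3)=0 -> step gives (0,0)='0' but target has '1' -> reject
  (1,0)=1 (1,2)=1 (1,3)=1 (2,3)=1 -> step gives (0,0)='0' but target has '1' -> reject
Unique solution: (1,0)=dead, (1,2)=live, (1,3)=dead, (2,3)=dead.
Check: live-neighbor counts of every cell in the completed generation 0:
3435
3434
3233
4444
Applying B3/S23 to generation 0 with these counts gives:
1010
1010
1111
0000
which matches the target exactly.

Answer: 1011
0010
0100
1001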